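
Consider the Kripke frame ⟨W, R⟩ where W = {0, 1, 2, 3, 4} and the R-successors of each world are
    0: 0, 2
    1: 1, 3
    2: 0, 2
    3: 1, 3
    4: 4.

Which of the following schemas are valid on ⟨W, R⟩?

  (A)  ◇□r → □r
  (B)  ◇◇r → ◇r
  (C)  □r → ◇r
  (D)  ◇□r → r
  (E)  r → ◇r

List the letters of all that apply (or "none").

R is reflexive: each world relates to itself.
R is symmetric: every R-edge is matched by its reverse.
R is transitive: R is closed under composition.
R is euclidean: any two R-successors of the same world are R-related.
R is serial: every world has an R-successor.
(A) the dual of axiom 5: valid iff R is euclidean. R is euclidean — valid.
(B) ◇◇r → ◇r is the dual of axiom 4; it is valid on a frame exactly when R is transitive. R is transitive, so valid.
(C) □r → ◇r is axiom D; it is valid on a frame exactly when R is serial. R is serial, so valid.
(D) ◇□r → r is the dual of axiom B; it is valid on a frame exactly when R is symmetric. R is symmetric, so valid.
(E) r → ◇r is the dual of axiom T, which corresponds to reflexivity. R is reflexive — valid.

A, B, C, D, E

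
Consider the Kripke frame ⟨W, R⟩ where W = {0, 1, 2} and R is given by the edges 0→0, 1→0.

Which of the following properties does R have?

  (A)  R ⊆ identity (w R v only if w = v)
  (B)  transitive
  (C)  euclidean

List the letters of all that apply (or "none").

(A) not ⊆ identity: 1 R 0 with 1 ≠ 0.
(B) transitive: R is closed under composition.
(C) euclidean: any two R-successors of the same world are R-related.

B, C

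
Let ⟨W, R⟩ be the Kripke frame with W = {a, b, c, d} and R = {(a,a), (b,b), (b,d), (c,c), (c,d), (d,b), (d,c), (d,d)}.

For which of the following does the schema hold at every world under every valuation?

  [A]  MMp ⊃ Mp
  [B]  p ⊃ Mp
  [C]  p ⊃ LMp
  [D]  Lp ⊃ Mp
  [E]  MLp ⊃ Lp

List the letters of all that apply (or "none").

B, C, D

R is reflexive: each world relates to itself.
R is symmetric: every R-edge is matched by its reverse.
R is not transitive: b R d and d R c but not b R c.
R is not euclidean: d R b and d R c but not b R c.
R is serial: every world has an R-successor.
(A) the dual of axiom 4: valid iff R is transitive. R is not transitive — not valid.
(B) p ⊃ Mp (the dual of axiom T) characterises the reflexive frames. R is reflexive — valid.
(C) p ⊃ LMp is axiom B; it is valid on a frame exactly when R is symmetric. R is symmetric, so valid.
(D) Lp ⊃ Mp (axiom D) characterises the serial frames. R is serial — valid.
(E) MLp ⊃ Lp is the dual of axiom 5; it is valid on a frame exactly when R is euclidean. R is not euclidean, so not valid.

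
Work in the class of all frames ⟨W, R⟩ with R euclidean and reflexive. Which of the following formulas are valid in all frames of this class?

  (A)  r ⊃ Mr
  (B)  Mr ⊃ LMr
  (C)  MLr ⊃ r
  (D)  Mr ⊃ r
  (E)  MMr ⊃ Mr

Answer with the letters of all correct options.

A, B, C, E

A reflexive euclidean relation is also symmetric (from wRw and wRv the euclidean condition gives vRw) and hence transitive; it is an equivalence relation.
(A) r ⊃ Mr (the dual of axiom T) characterises the reflexive frames. Every such R is reflexive — valid.
(B) Mr ⊃ LMr is axiom 5, which corresponds to the euclidean property. Every such R is euclidean — valid.
(C) the dual of axiom B: valid iff R is symmetric. Every such R is symmetric — valid.
(D) Mr ⊃ r is the converse of T; it holds exactly when R ⊆ identity. Such an R need not be a subset of the identity — not valid.
(E) the dual of axiom 4: valid iff R is transitive. Every such R is transitive — valid.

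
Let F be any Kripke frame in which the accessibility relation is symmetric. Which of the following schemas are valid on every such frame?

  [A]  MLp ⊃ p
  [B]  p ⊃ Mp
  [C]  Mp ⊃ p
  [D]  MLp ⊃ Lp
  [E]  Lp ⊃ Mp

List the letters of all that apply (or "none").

A

(A) MLp ⊃ p is the dual of axiom B; it is valid on a frame exactly when R is symmetric. Every such R is symmetric, so valid.
(B) p ⊃ Mp is the dual of axiom T, which corresponds to reflexivity. Such an R need not be reflexive — not valid.
(C) Mp ⊃ p is valid only on frames where every R-edge is a self-loop. Such an R need not be a subset of the identity — not valid.
(D) MLp ⊃ Lp is the dual of axiom 5, which corresponds to the euclidean property. Such an R need not be euclidean — not valid.
(E) axiom D: valid iff R is serial. Such an R need not be serial — not valid.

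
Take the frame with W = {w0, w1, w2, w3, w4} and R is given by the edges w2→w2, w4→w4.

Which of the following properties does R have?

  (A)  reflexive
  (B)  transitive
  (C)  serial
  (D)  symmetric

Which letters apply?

B, D

(A) not reflexive: not w0 R w0.
(B) transitive: R is closed under composition.
(C) not serial: w0 has no R-successor.
(D) symmetric: every R-edge is matched by its reverse.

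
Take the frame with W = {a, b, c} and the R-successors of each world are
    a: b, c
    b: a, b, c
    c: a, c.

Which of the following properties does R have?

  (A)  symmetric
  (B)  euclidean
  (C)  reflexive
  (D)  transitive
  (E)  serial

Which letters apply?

(A) not symmetric: b R c but not c R b.
(B) not euclidean: a R c and a R b but not c R b.
(C) not reflexive: not a R a.
(D) not transitive: a R b and b R a but not a R a.
(E) serial: every world has an R-successor.

E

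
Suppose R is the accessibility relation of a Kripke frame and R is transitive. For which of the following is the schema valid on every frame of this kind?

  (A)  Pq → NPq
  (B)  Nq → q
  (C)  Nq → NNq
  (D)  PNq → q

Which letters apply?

C

(A) Pq → NPq (axiom 5) characterises the euclidean frames. Such an R need not be euclidean — not valid.
(B) axiom T: valid iff R is reflexive. Such an R need not be reflexive — not valid.
(C) Nq → NNq is axiom 4, which corresponds to transitivity. Every such R is transitive — valid.
(D) PNq → q is the dual of axiom B; it is valid on a frame exactly when R is symmetric. Such an R need not be symmetric, so not valid.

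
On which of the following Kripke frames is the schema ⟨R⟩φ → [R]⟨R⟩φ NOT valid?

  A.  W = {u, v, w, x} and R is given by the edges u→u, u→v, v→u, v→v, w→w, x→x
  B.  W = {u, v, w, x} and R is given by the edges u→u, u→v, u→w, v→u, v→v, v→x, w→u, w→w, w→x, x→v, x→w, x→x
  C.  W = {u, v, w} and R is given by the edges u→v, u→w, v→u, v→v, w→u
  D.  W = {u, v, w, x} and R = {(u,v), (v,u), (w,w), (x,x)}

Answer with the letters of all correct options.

B, C, D

The schema ⟨R⟩φ → [R]⟨R⟩φ is axiom 5; it is valid on a frame iff R is euclidean.
(A) R is euclidean (any two R-successors of the same world are R-related), so the schema is valid here.
(B) R is not euclidean (u R v and u R w but not v R w), so the schema fails here.
(C) R is not euclidean (u R v and u R w but not v R w), so the schema fails here.
(D) R is not euclidean (u R v and u R v but not v R v), so the schema fails here.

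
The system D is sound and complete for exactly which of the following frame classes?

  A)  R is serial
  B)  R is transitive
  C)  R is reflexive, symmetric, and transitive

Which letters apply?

A

(A) D is sound and complete for exactly this class.
(B) this class determines K4, not D.
(C) this class determines S5, not D.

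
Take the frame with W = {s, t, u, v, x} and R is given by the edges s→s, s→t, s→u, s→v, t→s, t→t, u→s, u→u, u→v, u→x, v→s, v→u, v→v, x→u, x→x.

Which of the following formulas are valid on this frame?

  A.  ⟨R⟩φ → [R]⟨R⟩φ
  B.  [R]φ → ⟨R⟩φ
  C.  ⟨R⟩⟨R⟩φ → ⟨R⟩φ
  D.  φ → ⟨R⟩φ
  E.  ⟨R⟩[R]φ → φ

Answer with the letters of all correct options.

B, D, E

R is reflexive: each world relates to itself.
R is symmetric: every R-edge is matched by its reverse.
R is not transitive: s R u and u R x but not s R x.
R is not euclidean: s R t and s R u but not t R u.
R is serial: every world has an R-successor.
(A) axiom 5: valid iff R is euclidean. R is not euclidean — not valid.
(B) [R]φ → ⟨R⟩φ (axiom D) characterises the serial frames. R is serial — valid.
(C) ⟨R⟩⟨R⟩φ → ⟨R⟩φ is the dual of axiom 4, which corresponds to transitivity. R is not transitive — not valid.
(D) the dual of axiom T: valid iff R is reflexive. R is reflexive — valid.
(E) ⟨R⟩[R]φ → φ is the dual of axiom B, which corresponds to symmetry. R is symmetric — valid.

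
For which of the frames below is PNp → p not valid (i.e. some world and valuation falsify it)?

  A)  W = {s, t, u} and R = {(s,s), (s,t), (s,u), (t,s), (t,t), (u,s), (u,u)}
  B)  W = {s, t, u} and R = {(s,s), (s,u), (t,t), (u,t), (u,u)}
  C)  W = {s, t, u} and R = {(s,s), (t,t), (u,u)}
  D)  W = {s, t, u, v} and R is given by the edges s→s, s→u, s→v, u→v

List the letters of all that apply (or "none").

The schema PNp → p is the dual of axiom B; it is valid on a frame iff R is symmetric.
(A) R is symmetric (every R-edge is matched by its reverse), so the schema is valid here.
(B) R is not symmetric (s R u but not u R s), so the schema fails here.
(C) R is symmetric (every R-edge is matched by its reverse), so the schema is valid here.
(D) R is not symmetric (s R u but not u R s), so the schema fails here.

B, D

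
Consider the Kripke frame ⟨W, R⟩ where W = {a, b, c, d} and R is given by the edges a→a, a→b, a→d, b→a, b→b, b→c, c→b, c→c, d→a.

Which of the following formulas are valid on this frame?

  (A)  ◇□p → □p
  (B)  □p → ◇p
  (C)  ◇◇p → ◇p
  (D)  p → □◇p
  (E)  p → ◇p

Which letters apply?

R is not reflexive: not d R d.
R is symmetric: every R-edge is matched by its reverse.
R is not transitive: a R b and b R c but not a R c.
R is not euclidean: a R b and a R d but not b R d.
R is serial: every world has an R-successor.
(A) ◇□p → □p (the dual of axiom 5) characterises the euclidean frames. R is not euclidean — not valid.
(B) □p → ◇p is axiom D; it is valid on a frame exactly when R is serial. R is serial, so valid.
(C) ◇◇p → ◇p is the dual of axiom 4; it is valid on a frame exactly when R is transitive. R is not transitive, so not valid.
(D) p → □◇p (axiom B) characterises the symmetric frames. R is symmetric — valid.
(E) the dual of axiom T: valid iff R is reflexive. R is not reflexive — not valid.

B, D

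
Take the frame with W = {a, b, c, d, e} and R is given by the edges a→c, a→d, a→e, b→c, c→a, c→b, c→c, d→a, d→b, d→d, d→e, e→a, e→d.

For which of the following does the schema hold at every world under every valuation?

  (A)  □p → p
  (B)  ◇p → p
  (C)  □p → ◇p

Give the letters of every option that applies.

C

R is not reflexive: not a R a.
R is serial: every world has an R-successor.
R is not a subset of the identity: a R c with a ≠ c.
(A) □p → p (axiom T) characterises the reflexive frames. R is not reflexive — not valid.
(B) ◇p → p (the converse of T) corresponds to R being a subset of the identity. Here R ⊄ identity, so not valid.
(C) □p → ◇p is axiom D; it is valid on a frame exactly when R is serial. R is serial, so valid.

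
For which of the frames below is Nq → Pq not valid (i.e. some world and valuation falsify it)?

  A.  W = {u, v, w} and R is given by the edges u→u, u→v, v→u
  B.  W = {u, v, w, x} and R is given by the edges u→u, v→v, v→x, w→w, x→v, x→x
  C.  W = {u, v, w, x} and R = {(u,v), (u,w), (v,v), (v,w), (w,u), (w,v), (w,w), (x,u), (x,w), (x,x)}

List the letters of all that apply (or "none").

A

The schema Nq → Pq is axiom D; it is valid on a frame iff R is serial.
(A) R is not serial (w has no R-successor), so the schema fails here.
(B) R is serial (every world has an R-successor), so the schema is valid here.
(C) R is serial (every world has an R-successor), so the schema is valid here.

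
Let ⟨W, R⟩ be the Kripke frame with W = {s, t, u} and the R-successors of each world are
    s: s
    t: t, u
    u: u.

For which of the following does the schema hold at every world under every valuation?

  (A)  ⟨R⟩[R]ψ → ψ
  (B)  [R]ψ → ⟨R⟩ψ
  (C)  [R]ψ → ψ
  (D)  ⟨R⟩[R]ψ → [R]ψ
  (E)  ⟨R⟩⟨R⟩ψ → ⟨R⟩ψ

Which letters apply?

B, C, E

R is reflexive: each world relates to itself.
R is not symmetric: t R u but not u R t.
R is transitive: R is closed under composition.
R is not euclidean: t R u and t R t but not u R t.
R is serial: every world has an R-successor.
(A) ⟨R⟩[R]ψ → ψ is the dual of axiom B; it is valid on a frame exactly when R is symmetric. R is not symmetric, so not valid.
(B) [R]ψ → ⟨R⟩ψ (axiom D) characterises the serial frames. R is serial — valid.
(C) [R]ψ → ψ (axiom T) characterises the reflexive frames. R is reflexive — valid.
(D) ⟨R⟩[R]ψ → [R]ψ (the dual of axiom 5) characterises the euclidean frames. R is not euclidean — not valid.
(E) ⟨R⟩⟨R⟩ψ → ⟨R⟩ψ (the dual of axiom 4) characterises the transitive frames. R is transitive — valid.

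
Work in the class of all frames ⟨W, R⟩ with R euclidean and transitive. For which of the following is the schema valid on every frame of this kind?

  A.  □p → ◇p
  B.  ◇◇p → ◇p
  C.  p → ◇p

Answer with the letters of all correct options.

B

(A) □p → ◇p is axiom D, which corresponds to seriality. Such an R need not be serial — not valid.
(B) ◇◇p → ◇p (the dual of axiom 4) characterises the transitive frames. Every such R is transitive — valid.
(C) p → ◇p is the dual of axiom T, which corresponds to reflexivity. Such an R need not be reflexive — not valid.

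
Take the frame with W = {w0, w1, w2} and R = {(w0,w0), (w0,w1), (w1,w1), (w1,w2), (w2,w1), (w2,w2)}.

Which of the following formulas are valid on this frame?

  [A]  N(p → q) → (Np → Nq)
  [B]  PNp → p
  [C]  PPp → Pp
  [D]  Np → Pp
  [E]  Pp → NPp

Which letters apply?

R is not symmetric: w0 R w1 but not w1 R w0.
R is not transitive: w0 R w1 and w1 R w2 but not w0 R w2.
R is not euclidean: w0 R w1 and w0 R w0 but not w1 R w0.
R is serial: every world has an R-successor.
(A) this is just K, valid on every normal frame.
(B) the dual of axiom B: valid iff R is symmetric. R is not symmetric — not valid.
(C) PPp → Pp (the dual of axiom 4) characterises the transitive frames. R is not transitive — not valid.
(D) Np → Pp is axiom D; it is valid on a frame exactly when R is serial. R is serial, so valid.
(E) Pp → NPp is axiom 5, which corresponds to the euclidean property. R is not euclidean — not valid.

A, D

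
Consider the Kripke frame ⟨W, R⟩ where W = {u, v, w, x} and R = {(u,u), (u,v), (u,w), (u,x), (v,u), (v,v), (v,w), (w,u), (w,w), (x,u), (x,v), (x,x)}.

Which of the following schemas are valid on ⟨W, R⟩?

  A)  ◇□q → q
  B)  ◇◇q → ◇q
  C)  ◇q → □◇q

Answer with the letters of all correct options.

none

R is not symmetric: v R w but not w R v.
R is not transitive: v R u and u R x but not v R x.
R is not euclidean: u R v and u R x but not v R x.
(A) ◇□q → q is the dual of axiom B; it is valid on a frame exactly when R is symmetric. R is not symmetric, so not valid.
(B) ◇◇q → ◇q is the dual of axiom 4; it is valid on a frame exactly when R is transitive. R is not transitive, so not valid.
(C) ◇q → □◇q (axiom 5) characterises the euclidean frames. R is not euclidean — not valid.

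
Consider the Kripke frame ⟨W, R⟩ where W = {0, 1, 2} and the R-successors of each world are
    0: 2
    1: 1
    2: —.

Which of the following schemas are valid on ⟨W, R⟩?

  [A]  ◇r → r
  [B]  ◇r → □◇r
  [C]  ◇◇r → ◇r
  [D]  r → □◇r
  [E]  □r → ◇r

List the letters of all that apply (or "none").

C

R is not symmetric: 0 R 2 but not 2 R 0.
R is transitive: R is closed under composition.
R is not euclidean: 0 R 2 and 0 R 2 but not 2 R 2.
R is not serial: 2 has no R-successor.
R is not a subset of the identity: 0 R 2 with 0 ≠ 2.
(A) ◇r → r (the converse of T) corresponds to R being a subset of the identity. Here R ⊄ identity, so not valid.
(B) ◇r → □◇r (axiom 5) characterises the euclidean frames. R is not euclidean — not valid.
(C) ◇◇r → ◇r is the dual of axiom 4; it is valid on a frame exactly when R is transitive. R is transitive, so valid.
(D) axiom B: valid iff R is symmetric. R is not symmetric — not valid.
(E) □r → ◇r is axiom D, which corresponds to seriality. R is not serial — not valid.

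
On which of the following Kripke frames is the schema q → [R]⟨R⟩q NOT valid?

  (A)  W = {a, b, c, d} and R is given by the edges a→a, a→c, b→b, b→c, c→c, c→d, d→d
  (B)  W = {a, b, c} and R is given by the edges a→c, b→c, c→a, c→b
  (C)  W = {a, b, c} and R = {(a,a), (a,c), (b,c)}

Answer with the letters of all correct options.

A, C

The schema q → [R]⟨R⟩q is axiom B; it is valid on a frame iff R is symmetric.
(A) R is not symmetric (a R c but not c R a), so the schema fails here.
(B) R is symmetric (every R-edge is matched by its reverse), so the schema is valid here.
(C) R is not symmetric (a R c but not c R a), so the schema fails here.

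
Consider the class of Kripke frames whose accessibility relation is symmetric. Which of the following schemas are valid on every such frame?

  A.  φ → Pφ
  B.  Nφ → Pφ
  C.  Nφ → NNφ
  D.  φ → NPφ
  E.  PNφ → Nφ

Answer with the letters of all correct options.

(A) φ → Pφ is the dual of axiom T; it is valid on a frame exactly when R is reflexive. Such an R need not be reflexive, so not valid.
(B) Nφ → Pφ is axiom D, which corresponds to seriality. Such an R need not be serial — not valid.
(C) Nφ → NNφ is axiom 4, which corresponds to transitivity. Such an R need not be transitive — not valid.
(D) φ → NPφ is axiom B, which corresponds to symmetry. Every such R is symmetric — valid.
(E) PNφ → Nφ (the dual of axiom 5) characterises the euclidean frames. Such an R need not be euclidean — not valid.

D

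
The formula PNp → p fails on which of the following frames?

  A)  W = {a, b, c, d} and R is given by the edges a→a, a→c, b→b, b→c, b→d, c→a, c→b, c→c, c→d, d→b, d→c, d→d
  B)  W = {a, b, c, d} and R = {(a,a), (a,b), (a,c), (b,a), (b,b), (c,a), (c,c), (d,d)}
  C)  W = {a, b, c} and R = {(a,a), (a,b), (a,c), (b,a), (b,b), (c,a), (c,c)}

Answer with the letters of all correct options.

The schema PNp → p is the dual of axiom B; it is valid on a frame iff R is symmetric.
(A) R is symmetric (every R-edge is matched by its reverse), so the schema is valid here.
(B) R is symmetric (every R-edge is matched by its reverse), so the schema is valid here.
(C) R is symmetric (every R-edge is matched by its reverse), so the schema is valid here.

none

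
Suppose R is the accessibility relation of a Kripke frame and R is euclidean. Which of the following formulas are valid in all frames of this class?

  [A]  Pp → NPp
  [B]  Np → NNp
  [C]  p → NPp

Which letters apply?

A

(A) Pp → NPp (axiom 5) characterises the euclidean frames. Every such R is euclidean — valid.
(B) axiom 4: valid iff R is transitive. Such an R need not be transitive — not valid.
(C) p → NPp is axiom B, which corresponds to symmetry. Such an R need not be symmetric — not valid.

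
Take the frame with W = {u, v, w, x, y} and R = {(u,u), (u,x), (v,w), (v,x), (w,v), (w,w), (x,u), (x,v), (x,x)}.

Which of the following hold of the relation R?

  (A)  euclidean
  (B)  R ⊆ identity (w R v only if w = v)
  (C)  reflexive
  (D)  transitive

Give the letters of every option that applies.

none

(A) not euclidean: v R w and v R x but not w R x.
(B) not ⊆ identity: u R x with u ≠ x.
(C) not reflexive: not v R v.
(D) not transitive: u R x and x R v but not u R v.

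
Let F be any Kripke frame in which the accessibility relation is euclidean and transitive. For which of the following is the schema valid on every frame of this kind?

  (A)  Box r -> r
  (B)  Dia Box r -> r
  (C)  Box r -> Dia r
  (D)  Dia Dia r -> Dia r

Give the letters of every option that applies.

(A) axiom T: valid iff R is reflexive. Such an R need not be reflexive — not valid.
(B) the dual of axiom B: valid iff R is symmetric. Such an R need not be symmetric — not valid.
(C) axiom D: valid iff R is serial. Such an R need not be serial — not valid.
(D) the dual of axiom 4: valid iff R is transitive. Every such R is transitive — valid.

D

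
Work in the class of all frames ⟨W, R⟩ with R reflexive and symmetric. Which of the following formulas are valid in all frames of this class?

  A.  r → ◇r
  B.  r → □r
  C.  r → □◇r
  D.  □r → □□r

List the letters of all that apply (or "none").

Reflexive relations are serial.
(A) r → ◇r is the dual of axiom T; it is valid on a frame exactly when R is reflexive. Every such R is reflexive, so valid.
(B) r → □r is equivalent to ◇p→p; it holds exactly when R ⊆ identity. Such an R need not be a subset of the identity — not valid.
(C) r → □◇r is axiom B, which corresponds to symmetry. Every such R is symmetric — valid.
(D) axiom 4: valid iff R is transitive. Such an R need not be transitive — not valid.

A, C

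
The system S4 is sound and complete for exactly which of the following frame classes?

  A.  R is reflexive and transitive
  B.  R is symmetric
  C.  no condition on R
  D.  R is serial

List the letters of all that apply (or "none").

A

(A) S4 is sound and complete for exactly this class.
(B) this class determines KB, not S4.
(C) this class determines K, not S4.
(D) this class determines D, not S4.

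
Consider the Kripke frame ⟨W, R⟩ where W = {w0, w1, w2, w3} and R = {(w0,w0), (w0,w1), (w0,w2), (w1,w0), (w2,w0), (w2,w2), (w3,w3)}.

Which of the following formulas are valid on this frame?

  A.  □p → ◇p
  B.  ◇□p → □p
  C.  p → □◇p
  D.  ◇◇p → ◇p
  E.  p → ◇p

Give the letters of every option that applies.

R is not reflexive: not w1 R w1.
R is symmetric: every R-edge is matched by its reverse.
R is not transitive: w1 R w0 and w0 R w1 but not w1 R w1.
R is not euclidean: w0 R w1 and w0 R w2 but not w1 R w2.
R is serial: every world has an R-successor.
(A) □p → ◇p (axiom D) characterises the serial frames. R is serial — valid.
(B) the dual of axiom 5: valid iff R is euclidean. R is not euclidean — not valid.
(C) p → □◇p is axiom B; it is valid on a frame exactly when R is symmetric. R is symmetric, so valid.
(D) ◇◇p → ◇p (the dual of axiom 4) characterises the transitive frames. R is not transitive — not valid.
(E) p → ◇p is the dual of axiom T; it is valid on a frame exactly when R is reflexive. R is not reflexive, so not valid.

A, C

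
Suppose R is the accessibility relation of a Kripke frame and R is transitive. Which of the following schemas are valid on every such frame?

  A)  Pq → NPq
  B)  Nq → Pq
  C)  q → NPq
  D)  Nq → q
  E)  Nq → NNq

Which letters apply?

(A) Pq → NPq (axiom 5) characterises the euclidean frames. Such an R need not be euclidean — not valid.
(B) Nq → Pq (axiom D) characterises the serial frames. Such an R need not be serial — not valid.
(C) q → NPq is axiom B, which corresponds to symmetry. Such an R need not be symmetric — not valid.
(D) Nq → q is axiom T; it is valid on a frame exactly when R is reflexive. Such an R need not be reflexive, so not valid.
(E) axiom 4: valid iff R is transitive. Every such R is transitive — valid.

E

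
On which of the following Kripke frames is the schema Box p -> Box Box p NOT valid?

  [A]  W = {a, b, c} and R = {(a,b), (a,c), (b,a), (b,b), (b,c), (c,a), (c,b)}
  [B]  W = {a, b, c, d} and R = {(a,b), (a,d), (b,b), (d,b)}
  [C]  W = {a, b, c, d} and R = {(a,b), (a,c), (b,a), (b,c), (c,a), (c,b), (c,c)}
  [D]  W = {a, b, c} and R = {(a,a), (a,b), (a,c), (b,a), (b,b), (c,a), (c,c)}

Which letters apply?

A, C, D

The schema Box p -> Box Box p is axiom 4; it is valid on a frame iff R is transitive.
(A) R is not transitive (a R b and b R a but not a R a), so the schema fails here.
(B) R is transitive (R is closed under composition), so the schema is valid here.
(C) R is not transitive (a R b and b R a but not a R a), so the schema fails here.
(D) R is not transitive (b R a and a R c but not b R c), so the schema fails here.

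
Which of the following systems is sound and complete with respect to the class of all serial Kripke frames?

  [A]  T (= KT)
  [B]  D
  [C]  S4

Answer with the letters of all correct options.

B

(A) T (= KT) is determined by the class of reflexive frames.
(B) D is determined by exactly this class.
(C) S4 is determined by the class of reflexive and transitive frames.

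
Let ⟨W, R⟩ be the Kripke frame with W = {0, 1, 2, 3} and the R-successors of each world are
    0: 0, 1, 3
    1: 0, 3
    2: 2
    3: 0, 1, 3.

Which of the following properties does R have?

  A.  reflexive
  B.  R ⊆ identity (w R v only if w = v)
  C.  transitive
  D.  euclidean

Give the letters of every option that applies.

none

(A) not reflexive: not 1 R 1.
(B) not ⊆ identity: 0 R 1 with 0 ≠ 1.
(C) not transitive: 1 R 0 and 0 R 1 but not 1 R 1.
(D) not euclidean: 0 R 1 and 0 R 1 but not 1 R 1.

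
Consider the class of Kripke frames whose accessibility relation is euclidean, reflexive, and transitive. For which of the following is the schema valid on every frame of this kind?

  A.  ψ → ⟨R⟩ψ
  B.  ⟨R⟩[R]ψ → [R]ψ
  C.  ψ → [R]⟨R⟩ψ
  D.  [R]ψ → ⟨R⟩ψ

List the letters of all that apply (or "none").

A, B, C, D

A relation that is euclidean, reflexive, and transitive is also serial and symmetric.
(A) the dual of axiom T: valid iff R is reflexive. Every such R is reflexive — valid.
(B) the dual of axiom 5: valid iff R is euclidean. Every such R is euclidean — valid.
(C) ψ → [R]⟨R⟩ψ is axiom B; it is valid on a frame exactly when R is symmetric. Every such R is symmetric, so valid.
(D) [R]ψ → ⟨R⟩ψ (axiom D) characterises the serial frames. Every such R is serial — valid.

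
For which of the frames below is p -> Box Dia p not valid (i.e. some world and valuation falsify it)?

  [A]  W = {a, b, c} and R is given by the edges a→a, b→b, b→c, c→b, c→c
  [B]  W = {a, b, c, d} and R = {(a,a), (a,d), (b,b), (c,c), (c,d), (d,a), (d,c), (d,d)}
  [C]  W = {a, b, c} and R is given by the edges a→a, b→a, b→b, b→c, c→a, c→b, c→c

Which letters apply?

C

The schema p -> Box Dia p is axiom B; it is valid on a frame iff R is symmetric.
(A) R is symmetric (every R-edge is matched by its reverse), so the schema is valid here.
(B) R is symmetric (every R-edge is matched by its reverse), so the schema is valid here.
(C) R is not symmetric (b R a but not a R b), so the schema fails here.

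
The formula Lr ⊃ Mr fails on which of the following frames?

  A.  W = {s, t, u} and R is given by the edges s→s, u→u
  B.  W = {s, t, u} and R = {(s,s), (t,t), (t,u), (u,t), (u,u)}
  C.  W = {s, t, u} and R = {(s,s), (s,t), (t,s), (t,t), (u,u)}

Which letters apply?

A

The schema Lr ⊃ Mr is axiom D; it is valid on a frame iff R is serial.
(A) R is not serial (t has no R-successor), so the schema fails here.
(B) R is serial (every world has an R-successor), so the schema is valid here.
(C) R is serial (every world has an R-successor), so the schema is valid here.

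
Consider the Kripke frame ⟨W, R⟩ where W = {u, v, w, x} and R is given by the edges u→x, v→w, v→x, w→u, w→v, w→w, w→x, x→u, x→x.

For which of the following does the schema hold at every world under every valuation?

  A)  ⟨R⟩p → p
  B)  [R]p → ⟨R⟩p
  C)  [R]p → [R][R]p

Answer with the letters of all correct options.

B

R is not transitive: u R x and x R u but not u R u.
R is serial: every world has an R-successor.
R is not a subset of the identity: u R x with u ≠ x.
(A) ⟨R⟩p → p is valid only on frames where every R-edge is a self-loop. Here R ⊄ identity — not valid.
(B) axiom D: valid iff R is serial. R is serial — valid.
(C) axiom 4: valid iff R is transitive. R is not transitive — not valid.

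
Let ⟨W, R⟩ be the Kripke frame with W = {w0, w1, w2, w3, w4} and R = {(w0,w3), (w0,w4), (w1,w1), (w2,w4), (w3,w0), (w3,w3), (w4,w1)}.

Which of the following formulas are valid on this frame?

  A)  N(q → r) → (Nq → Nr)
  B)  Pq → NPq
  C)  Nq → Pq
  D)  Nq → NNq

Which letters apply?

A, C

R is not transitive: w0 R w3 and w3 R w0 but not w0 R w0.
R is not euclidean: w0 R w3 and w0 R w4 but not w3 R w4.
R is serial: every world has an R-successor.
(A) this is just K, valid on every normal frame.
(B) axiom 5: valid iff R is euclidean. R is not euclidean — not valid.
(C) Nq → Pq (axiom D) characterises the serial frames. R is serial — valid.
(D) Nq → NNq is axiom 4; it is valid on a frame exactly when R is transitive. R is not transitive, so not valid.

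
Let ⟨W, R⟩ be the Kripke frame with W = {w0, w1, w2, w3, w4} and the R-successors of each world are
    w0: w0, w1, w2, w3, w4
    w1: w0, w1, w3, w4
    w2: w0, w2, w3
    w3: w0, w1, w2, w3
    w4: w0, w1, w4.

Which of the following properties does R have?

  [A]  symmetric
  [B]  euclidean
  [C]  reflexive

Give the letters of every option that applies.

(A) symmetric: every R-edge is matched by its reverse.
(B) not euclidean: w0 R w1 and w0 R w2 but not w1 R w2.
(C) reflexive: each world relates to itself.

A, C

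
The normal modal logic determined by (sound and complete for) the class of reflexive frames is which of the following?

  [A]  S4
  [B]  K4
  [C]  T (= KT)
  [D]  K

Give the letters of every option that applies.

(A) S4 is determined by the class of reflexive and transitive frames.
(B) K4 is determined by the class of transitive frames.
(C) T (= KT) is determined by exactly this class.
(D) K is determined by the class of arbitrary frames.

C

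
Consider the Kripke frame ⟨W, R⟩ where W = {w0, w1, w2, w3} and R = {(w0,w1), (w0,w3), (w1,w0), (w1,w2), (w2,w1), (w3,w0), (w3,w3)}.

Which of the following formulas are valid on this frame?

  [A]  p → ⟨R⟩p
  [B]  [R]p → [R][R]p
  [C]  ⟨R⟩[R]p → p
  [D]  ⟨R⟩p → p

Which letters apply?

C

R is not reflexive: not w0 R w0.
R is symmetric: every R-edge is matched by its reverse.
R is not transitive: w0 R w1 and w1 R w0 but not w0 R w0.
R is not a subset of the identity: w0 R w1 with w0 ≠ w1.
(A) p → ⟨R⟩p is the dual of axiom T, which corresponds to reflexivity. R is not reflexive — not valid.
(B) [R]p → [R][R]p is axiom 4, which corresponds to transitivity. R is not transitive — not valid.
(C) ⟨R⟩[R]p → p is the dual of axiom B, which corresponds to symmetry. R is symmetric — valid.
(D) ⟨R⟩p → p (the converse of T) corresponds to R being a subset of the identity. Here R ⊄ identity, so not valid.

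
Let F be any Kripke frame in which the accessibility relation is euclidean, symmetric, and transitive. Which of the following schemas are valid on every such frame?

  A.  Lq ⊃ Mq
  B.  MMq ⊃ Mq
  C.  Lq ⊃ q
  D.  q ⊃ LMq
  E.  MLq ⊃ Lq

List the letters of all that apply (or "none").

(A) Lq ⊃ Mq is axiom D; it is valid on a frame exactly when R is serial. Such an R need not be serial, so not valid.
(B) the dual of axiom 4: valid iff R is transitive. Every such R is transitive — valid.
(C) Lq ⊃ q is axiom T; it is valid on a frame exactly when R is reflexive. Such an R need not be reflexive, so not valid.
(D) q ⊃ LMq is axiom B, which corresponds to symmetry. Every such R is symmetric — valid.
(E) the dual of axiom 5: valid iff R is euclidean. Every such R is euclidean — valid.

B, D, E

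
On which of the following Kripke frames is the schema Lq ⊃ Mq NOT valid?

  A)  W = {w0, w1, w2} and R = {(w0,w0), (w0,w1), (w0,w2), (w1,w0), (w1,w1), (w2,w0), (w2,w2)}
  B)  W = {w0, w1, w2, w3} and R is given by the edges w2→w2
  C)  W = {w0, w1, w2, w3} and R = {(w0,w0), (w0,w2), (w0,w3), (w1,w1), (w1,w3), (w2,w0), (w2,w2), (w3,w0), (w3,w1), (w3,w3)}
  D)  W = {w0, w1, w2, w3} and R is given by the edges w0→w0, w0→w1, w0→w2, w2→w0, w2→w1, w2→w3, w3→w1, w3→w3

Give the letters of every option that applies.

The schema Lq ⊃ Mq is axiom D; it is valid on a frame iff R is serial.
(A) R is serial (every world has an R-successor), so the schema is valid here.
(B) R is not serial (w0 has no R-successor), so the schema fails here.
(C) R is serial (every world has an R-successor), so the schema is valid here.
(D) R is not serial (w1 has no R-successor), so the schema fails here.

B, D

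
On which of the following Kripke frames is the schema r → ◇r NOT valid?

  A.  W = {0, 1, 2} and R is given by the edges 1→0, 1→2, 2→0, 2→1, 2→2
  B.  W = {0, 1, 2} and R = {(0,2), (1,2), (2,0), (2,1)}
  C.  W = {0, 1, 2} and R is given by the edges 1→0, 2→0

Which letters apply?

The schema r → ◇r is the dual of axiom T; it is valid on a frame iff R is reflexive.
(A) R is not reflexive (not 0 R 0), so the schema fails here.
(B) R is not reflexive (not 0 R 0), so the schema fails here.
(C) R is not reflexive (not 0 R 0), so the schema fails here.

A, B, C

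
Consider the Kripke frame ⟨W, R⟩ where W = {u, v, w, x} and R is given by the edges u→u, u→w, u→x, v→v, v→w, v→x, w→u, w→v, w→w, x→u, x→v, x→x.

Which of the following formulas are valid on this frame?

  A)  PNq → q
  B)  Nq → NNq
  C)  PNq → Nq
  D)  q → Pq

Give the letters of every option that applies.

A, D

R is reflexive: each world relates to itself.
R is symmetric: every R-edge is matched by its reverse.
R is not transitive: u R w and w R v but not u R v.
R is not euclidean: u R w and u R x but not w R x.
(A) PNq → q is the dual of axiom B; it is valid on a frame exactly when R is symmetric. R is symmetric, so valid.
(B) Nq → NNq is axiom 4, which corresponds to transitivity. R is not transitive — not valid.
(C) PNq → Nq (the dual of axiom 5) characterises the euclidean frames. R is not euclidean — not valid.
(D) q → Pq (the dual of axiom T) characterises the reflexive frames. R is reflexive — valid.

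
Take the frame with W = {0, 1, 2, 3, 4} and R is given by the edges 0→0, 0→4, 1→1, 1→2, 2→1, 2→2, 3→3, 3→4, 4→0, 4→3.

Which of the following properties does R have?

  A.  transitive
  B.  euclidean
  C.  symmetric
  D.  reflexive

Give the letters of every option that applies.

C

(A) not transitive: 0 R 4 and 4 R 3 but not 0 R 3.
(B) not euclidean: 4 R 0 and 4 R 3 but not 0 R 3.
(C) symmetric: every R-edge is matched by its reverse.
(D) not reflexive: not 4 R 4.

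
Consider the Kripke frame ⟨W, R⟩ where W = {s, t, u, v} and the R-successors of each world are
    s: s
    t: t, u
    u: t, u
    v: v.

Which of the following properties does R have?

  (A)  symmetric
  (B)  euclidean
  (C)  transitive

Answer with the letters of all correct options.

(A) symmetric: every R-edge is matched by its reverse.
(B) euclidean: any two R-successors of the same world are R-related.
(C) transitive: R is closed under composition.

A, B, C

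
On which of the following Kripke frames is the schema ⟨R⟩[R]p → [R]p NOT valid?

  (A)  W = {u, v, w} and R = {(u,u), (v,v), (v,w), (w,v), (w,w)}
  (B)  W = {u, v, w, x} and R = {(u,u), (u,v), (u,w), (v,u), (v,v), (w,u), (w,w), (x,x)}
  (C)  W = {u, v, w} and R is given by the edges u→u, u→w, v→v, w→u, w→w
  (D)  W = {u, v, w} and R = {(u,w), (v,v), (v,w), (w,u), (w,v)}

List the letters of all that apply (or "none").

The schema ⟨R⟩[R]p → [R]p is the dual of axiom 5; it is valid on a frame iff R is euclidean.
(A) R is euclidean (any two R-successors of the same world are R-related), so the schema is valid here.
(B) R is not euclidean (u R v and u R w but not v R w), so the schema fails here.
(C) R is euclidean (any two R-successors of the same world are R-related), so the schema is valid here.
(D) R is not euclidean (w R u and w R v but not u R v), so the schema fails here.

B, D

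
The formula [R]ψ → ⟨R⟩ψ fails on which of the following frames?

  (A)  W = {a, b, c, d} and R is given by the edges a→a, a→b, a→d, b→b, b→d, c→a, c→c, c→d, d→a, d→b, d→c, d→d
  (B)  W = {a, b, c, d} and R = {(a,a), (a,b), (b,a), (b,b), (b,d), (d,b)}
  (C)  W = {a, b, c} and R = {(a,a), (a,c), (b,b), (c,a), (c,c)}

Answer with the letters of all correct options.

B

The schema [R]ψ → ⟨R⟩ψ is axiom D; it is valid on a frame iff R is serial.
(A) R is serial (every world has an R-successor), so the schema is valid here.
(B) R is not serial (c has no R-successor), so the schema fails here.
(C) R is serial (every world has an R-successor), so the schema is valid here.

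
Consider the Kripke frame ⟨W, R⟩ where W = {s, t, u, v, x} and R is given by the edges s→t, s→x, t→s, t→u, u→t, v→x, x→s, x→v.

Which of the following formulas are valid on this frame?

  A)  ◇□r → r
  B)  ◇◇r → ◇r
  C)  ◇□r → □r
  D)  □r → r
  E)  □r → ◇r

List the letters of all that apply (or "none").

A, E

R is not reflexive: not s R s.
R is symmetric: every R-edge is matched by its reverse.
R is not transitive: s R t and t R s but not s R s.
R is not euclidean: s R t and s R x but not t R x.
R is serial: every world has an R-successor.
(A) the dual of axiom B: valid iff R is symmetric. R is symmetric — valid.
(B) ◇◇r → ◇r (the dual of axiom 4) characterises the transitive frames. R is not transitive — not valid.
(C) ◇□r → □r (the dual of axiom 5) characterises the euclidean frames. R is not euclidean — not valid.
(D) □r → r (axiom T) characterises the reflexive frames. R is not reflexive — not valid.
(E) □r → ◇r is axiom D, which corresponds to seriality. R is serial — valid.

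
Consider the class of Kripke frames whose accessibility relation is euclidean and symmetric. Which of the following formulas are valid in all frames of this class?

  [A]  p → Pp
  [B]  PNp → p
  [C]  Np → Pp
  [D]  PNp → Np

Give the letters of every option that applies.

B, D

A symmetric euclidean relation is transitive (uRv and vRw give vRu by symmetry, then uRw by the euclidean condition, applied at v).
(A) p → Pp (the dual of axiom T) characterises the reflexive frames. Such an R need not be reflexive — not valid.
(B) PNp → p is the dual of axiom B; it is valid on a frame exactly when R is symmetric. Every such R is symmetric, so valid.
(C) Np → Pp (axiom D) characterises the serial frames. Such an R need not be serial — not valid.
(D) PNp → Np (the dual of axiom 5) characterises the euclidean frames. Every such R is euclidean — valid.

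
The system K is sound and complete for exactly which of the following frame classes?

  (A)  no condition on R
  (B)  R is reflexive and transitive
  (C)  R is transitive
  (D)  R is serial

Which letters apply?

(A) K is sound and complete for exactly this class.
(B) this class determines S4, not K.
(C) this class determines K4, not K.
(D) this class determines D, not K.

A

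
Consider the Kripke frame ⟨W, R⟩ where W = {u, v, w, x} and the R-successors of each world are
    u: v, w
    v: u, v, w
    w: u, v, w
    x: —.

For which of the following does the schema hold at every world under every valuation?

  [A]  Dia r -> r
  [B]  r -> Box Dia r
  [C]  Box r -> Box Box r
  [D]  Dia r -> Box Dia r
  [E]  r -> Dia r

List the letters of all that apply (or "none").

R is not reflexive: not u R u.
R is symmetric: every R-edge is matched by its reverse.
R is not transitive: u R v and v R u but not u R u.
R is not euclidean: v R u and v R u but not u R u.
R is not a subset of the identity: u R v with u ≠ v.
(A) Dia r -> r (the converse of T) corresponds to R being a subset of the identity. Here R ⊄ identity, so not valid.
(B) axiom B: valid iff R is symmetric. R is symmetric — valid.
(C) Box r -> Box Box r (axiom 4) characterises the transitive frames. R is not transitive — not valid.
(D) Dia r -> Box Dia r is axiom 5, which corresponds to the euclidean property. R is not euclidean — not valid.
(E) the dual of axiom T: valid iff R is reflexive. R is not reflexive — not valid.

B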